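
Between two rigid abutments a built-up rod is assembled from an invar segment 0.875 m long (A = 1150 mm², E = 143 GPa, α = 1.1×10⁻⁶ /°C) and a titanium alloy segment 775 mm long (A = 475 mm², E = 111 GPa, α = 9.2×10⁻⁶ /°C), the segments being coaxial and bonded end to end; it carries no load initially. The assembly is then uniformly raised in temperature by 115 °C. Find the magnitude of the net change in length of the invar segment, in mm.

With the walls removed the bar would change length by δ_free = Σ αᵢΔT Lᵢ = 1.1×10⁻⁶×115×875 + 9.2×10⁻⁶×115×775 = 0.9306 mm.
Since the ends are fixed, an axial force P builds up, equal in every segment, with P · Σ Lᵢ/(AᵢEᵢ) = δ_free.
The series flexibility is Σ Lᵢ/(AᵢEᵢ) = 875/(1150×143×10³) + 775/(475×111×10³) = 2.002×10⁻⁵ mm/N.
Hence P = δ_free / Σ(L/AE) = 0.9306/2.002×10⁻⁵ = 46.49 kN (compressive).
For the invar segment, free thermal change = 1.1×10⁻⁶×115×875 = 0.1107 mm and elastic change from P = 46490×875/(1150×143×10³) = 0.2473 mm; these oppose, so the net change is 0.137 mm (segment shortens).

|ΔL| ≈ 0.137 mm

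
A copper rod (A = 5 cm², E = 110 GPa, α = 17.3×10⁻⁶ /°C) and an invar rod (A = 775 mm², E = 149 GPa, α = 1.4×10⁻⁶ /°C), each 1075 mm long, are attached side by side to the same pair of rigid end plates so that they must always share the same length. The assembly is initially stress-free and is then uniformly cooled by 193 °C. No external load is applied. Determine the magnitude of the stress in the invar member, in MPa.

σ ≈ 148 MPa (compressive)

The copper has the larger α, so on cooling it would change length more than the invar if both were free. The rigid plates force a common final length, so the copper is put into tension and the invar into compression, with equal and opposite forces P (no external load).
Equating the net (thermal + elastic) strains gives |α₁ − α₂|·ΔT = P·[1/(A₁E₁) + 1/(A₂E₂)].
|α₁ − α₂|·ΔT = 15.9×10⁻⁶ × 193 = 0.003069.
1/(A₁E₁) + 1/(A₂E₂) = 1/(500×110×10³) + 1/(775×149×10³) = 2.684×10⁻⁸ N⁻¹.
P = 0.003069 / 2.684×10⁻⁸ = 114300 N = 114.3 kN.
σ_{invar} = P/A₂ = 114300/775 = 147.5 MPa, compressive.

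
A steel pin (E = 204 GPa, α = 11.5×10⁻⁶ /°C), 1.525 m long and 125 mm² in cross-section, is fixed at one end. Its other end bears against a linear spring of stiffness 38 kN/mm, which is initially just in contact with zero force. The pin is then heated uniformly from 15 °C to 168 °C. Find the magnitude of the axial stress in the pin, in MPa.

σ ≈ 249 MPa (compressive)

Free thermal expansion: δ_free = αΔT L = 11.5×10⁻⁶ × 153 × 1525 = 2.683 mm.
Let P be the compressive force at the spring. The pin shortens elastically by PL/(AE) and the spring compresses by P/k; together these equal δ_free.
P [ L/(AE) + 1/k ] = δ_free → P [ 1525/(125×204×10³) + 1/(38×10³) ] = 2.683.
P = 2.683 / 8.612×10⁻⁵ = 31160 N.
σ = P/A = 31160/125 = 249.3 MPa.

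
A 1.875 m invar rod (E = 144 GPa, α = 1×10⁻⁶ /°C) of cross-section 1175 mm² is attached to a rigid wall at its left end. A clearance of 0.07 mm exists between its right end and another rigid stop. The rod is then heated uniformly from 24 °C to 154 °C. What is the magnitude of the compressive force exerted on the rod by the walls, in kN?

Unrestrained expansion: δ_free = αΔT L = 1×10⁻⁶ × 130 × 1875 = 0.2437 mm.
The gap closes (δ_free > 0.07 mm) and the wall then resists a further 0.2437 − 0.07 = 0.1737 mm of expansion.
Compatibility: PL/(AE) = 0.1737 mm, so σ = P/A = E × (0.1737/1875) = 13.34 MPa.
Force on the wall = σA = 13.34 × 1175 mm² = 15.68 kN.

P ≈ 15.7 kN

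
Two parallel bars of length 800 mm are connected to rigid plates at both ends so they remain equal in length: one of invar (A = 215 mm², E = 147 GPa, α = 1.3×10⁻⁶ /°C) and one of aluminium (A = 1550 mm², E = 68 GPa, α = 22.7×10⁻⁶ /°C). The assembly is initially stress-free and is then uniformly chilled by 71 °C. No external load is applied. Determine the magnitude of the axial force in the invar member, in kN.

Equilibrium of a rigid end plate with no external load gives equal and opposite internal forces ±P in the two members. Since α_{aluminium} > α_{invar}, cooling drives the aluminium into tension and the invar into compression.
Equating the net (thermal + elastic) strains gives |α₁ − α₂|·ΔT = P·[1/(A₁E₁) + 1/(A₂E₂)].
|α₁ − α₂|·ΔT = 21.4×10⁻⁶ × 71 = 0.001519.
1/(A₁E₁) + 1/(A₂E₂) = 1/(215×147×10³) + 1/(1550×68×10³) = 4.113×10⁻⁸ N⁻¹.
P = 0.001519 / 4.113×10⁻⁸ = 36940 N = 36.94 kN.

P ≈ 36.9 kN (compressive in the invar)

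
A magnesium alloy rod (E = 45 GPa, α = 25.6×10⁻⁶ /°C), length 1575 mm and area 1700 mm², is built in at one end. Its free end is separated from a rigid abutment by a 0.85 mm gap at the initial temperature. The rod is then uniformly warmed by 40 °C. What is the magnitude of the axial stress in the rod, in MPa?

If the wall were absent the rod would grow by αΔT L = 25.6×10⁻⁶ × 40 × 1575 = 1.613 mm.
This exceeds the 0.85 mm gap, so the wall pushes back. The portion of expansion that must be recovered elastically is δ_free − gap = 1.613 − 0.85 = 0.7628 mm.
Compatibility: PL/(AE) = 0.7628 mm, so σ = P/A = E × (0.7628/1575) = 21.79 MPa.

σ ≈ 21.8 MPa (compressive)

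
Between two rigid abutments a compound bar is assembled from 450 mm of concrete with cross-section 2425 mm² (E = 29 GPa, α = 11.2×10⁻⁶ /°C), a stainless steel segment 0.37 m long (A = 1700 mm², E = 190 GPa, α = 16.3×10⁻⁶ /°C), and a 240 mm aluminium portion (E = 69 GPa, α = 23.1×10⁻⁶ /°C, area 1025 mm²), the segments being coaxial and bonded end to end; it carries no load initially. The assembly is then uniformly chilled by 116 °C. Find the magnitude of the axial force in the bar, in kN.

P ≈ 176 kN (tensile)

With the walls removed the bar would change length by δ_free = Σ αᵢΔT Lᵢ = 11.2×10⁻⁶×116×450 + 16.3×10⁻⁶×116×370 + 23.1×10⁻⁶×116×240 = 1.927 mm.
The walls prevent any net length change, so an axial force P (same in every segment) develops. Compatibility: P · Σ Lᵢ/(AᵢEᵢ) = δ_free.
Σ Lᵢ/(AᵢEᵢ) = 450/(2425×29×10³) + 370/(1700×190×10³) + 240/(1025×69×10³) = 1.094×10⁻⁵ mm/N.
P = 1.927 / 1.094×10⁻⁵ = 176200 N = 176.2 kN, tensile.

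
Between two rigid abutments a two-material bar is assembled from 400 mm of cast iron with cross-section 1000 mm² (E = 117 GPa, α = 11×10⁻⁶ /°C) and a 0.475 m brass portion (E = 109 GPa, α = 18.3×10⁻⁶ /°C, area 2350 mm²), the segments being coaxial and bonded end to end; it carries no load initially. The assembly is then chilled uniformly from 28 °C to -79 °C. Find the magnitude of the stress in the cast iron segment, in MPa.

σ ≈ 266 MPa (tensile)

With the walls removed the bar would change length by δ_free = Σ αᵢΔT Lᵢ = 11×10⁻⁶×107×400 + 18.3×10⁻⁶×107×475 = 1.401 mm.
The walls prevent any net length change, so an axial force P (same in every segment) develops. Compatibility: P · Σ Lᵢ/(AᵢEᵢ) = δ_free.
Σ Lᵢ/(AᵢEᵢ) = 400/(1000×117×10³) + 475/(2350×109×10³) = 5.273×10⁻⁶ mm/N.
So P = 1.401 / 5.273×10⁻⁶ = 265.7 kN, tensile.
σ_{cast iron} = P / A = 265700 / 1000 = 265.7 MPa.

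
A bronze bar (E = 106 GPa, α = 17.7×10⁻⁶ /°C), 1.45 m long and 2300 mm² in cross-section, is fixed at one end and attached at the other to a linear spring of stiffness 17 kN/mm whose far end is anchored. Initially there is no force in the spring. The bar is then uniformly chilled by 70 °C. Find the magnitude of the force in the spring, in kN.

If the spring were absent the bar would shorten by αΔT L = 17.7×10⁻⁶ × 70 × 1450 = 1.797 mm.
With a force P in the spring, the elastic change of the bar is PL/(AE) and that of the spring is P/k; compatibility requires their sum to equal δ_free.
P [ L/(AE) + 1/k ] = δ_free → P [ 1450/(2300×106×10³) + 1/(17×10³) ] = 1.797.
P = 1.797 / 6.477×10⁻⁵ = 27740 N.

P ≈ 27.7 kN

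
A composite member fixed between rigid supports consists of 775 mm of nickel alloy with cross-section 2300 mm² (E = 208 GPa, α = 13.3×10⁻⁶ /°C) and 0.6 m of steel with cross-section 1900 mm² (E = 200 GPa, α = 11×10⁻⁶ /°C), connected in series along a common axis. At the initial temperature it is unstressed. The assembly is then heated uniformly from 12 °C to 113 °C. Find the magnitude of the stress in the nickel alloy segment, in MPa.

σ ≈ 232 MPa (compressive)

Free thermal expansion of the whole bar: Σ αᵢΔT Lᵢ = 13.3×10⁻⁶×101×775 + 11×10⁻⁶×101×600 = 1.708 mm.
Since the ends are fixed, an axial force P builds up, equal in every segment, with P · Σ Lᵢ/(AᵢEᵢ) = δ_free.
The series flexibility is Σ Lᵢ/(AᵢEᵢ) = 775/(2300×208×10³) + 600/(1900×200×10³) = 3.199×10⁻⁶ mm/N.
So P = 1.708 / 3.199×10⁻⁶ = 533.8 kN, compressive.
σ_{nickel alloy} = P / A = 533800 / 2300 = 232.1 MPa.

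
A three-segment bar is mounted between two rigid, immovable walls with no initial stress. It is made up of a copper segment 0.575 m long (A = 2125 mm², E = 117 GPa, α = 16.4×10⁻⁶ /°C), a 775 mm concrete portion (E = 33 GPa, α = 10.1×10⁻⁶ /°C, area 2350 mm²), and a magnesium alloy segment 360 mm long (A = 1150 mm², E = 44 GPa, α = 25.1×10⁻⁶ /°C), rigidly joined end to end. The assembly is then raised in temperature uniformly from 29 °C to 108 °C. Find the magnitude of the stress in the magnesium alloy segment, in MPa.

Free thermal expansion of the whole bar: Σ αᵢΔT Lᵢ = 16.4×10⁻⁶×79×575 + 10.1×10⁻⁶×79×775 + 25.1×10⁻⁶×79×360 = 2.077 mm.
The walls prevent any net length change, so an axial force P (same in every segment) develops. Compatibility: P · Σ Lᵢ/(AᵢEᵢ) = δ_free.
The series flexibility is Σ Lᵢ/(AᵢEᵢ) = 575/(2125×117×10³) + 775/(2350×33×10³) + 360/(1150×44×10³) = 1.942×10⁻⁵ mm/N.
Hence P = δ_free / Σ(L/AE) = 2.077/1.942×10⁻⁵ = 107 kN (compressive).
σ_{magnesium alloy} = P / A = 107000 / 1150 = 93.01 MPa.

σ ≈ 93 MPa (compressive)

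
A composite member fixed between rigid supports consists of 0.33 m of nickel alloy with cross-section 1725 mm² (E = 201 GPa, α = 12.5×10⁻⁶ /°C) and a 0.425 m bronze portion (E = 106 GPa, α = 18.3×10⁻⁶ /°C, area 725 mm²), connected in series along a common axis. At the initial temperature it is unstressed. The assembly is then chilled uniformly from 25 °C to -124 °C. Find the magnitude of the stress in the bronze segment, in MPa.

Free thermal contraction of the whole bar: Σ αᵢΔT Lᵢ = 12.5×10⁻⁶×149×330 + 18.3×10⁻⁶×149×425 = 1.773 mm.
Since the ends are fixed, an axial force P builds up, equal in every segment, with P · Σ Lᵢ/(AᵢEᵢ) = δ_free.
Σ Lᵢ/(AᵢEᵢ) = 330/(1725×201×10³) + 425/(725×106×10³) = 6.482×10⁻⁶ mm/N.
Hence P = δ_free / Σ(L/AE) = 1.773/6.482×10⁻⁶ = 273.6 kN (tensile).
σ_{bronze} = P / A = 273600 / 725 = 377.4 MPa.

σ ≈ 377 MPa (tensile)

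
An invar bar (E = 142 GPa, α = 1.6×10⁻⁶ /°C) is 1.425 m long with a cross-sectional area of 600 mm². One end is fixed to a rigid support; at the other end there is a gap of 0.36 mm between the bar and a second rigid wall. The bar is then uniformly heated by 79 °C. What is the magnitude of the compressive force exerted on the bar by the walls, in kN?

Free thermal elongation = αΔT L = 1.6×10⁻⁶ × 79 × 1425 = 0.1801 mm.
This is smaller than the 0.36 mm clearance, so the bar expands freely without reaching the stop — the stress is zero.

P ≈ 0 kN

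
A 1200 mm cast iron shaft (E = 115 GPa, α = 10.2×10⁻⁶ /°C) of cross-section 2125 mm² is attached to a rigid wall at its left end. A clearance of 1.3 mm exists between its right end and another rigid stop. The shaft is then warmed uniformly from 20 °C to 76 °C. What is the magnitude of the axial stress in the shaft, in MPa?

σ ≈ 0 MPa

If the wall were absent the shaft would grow by αΔT L = 10.2×10⁻⁶ × 56 × 1200 = 0.6854 mm.
Since δ_free = 0.685 mm is less than the 1.3 mm gap, the shaft never touches the wall. No axial force develops.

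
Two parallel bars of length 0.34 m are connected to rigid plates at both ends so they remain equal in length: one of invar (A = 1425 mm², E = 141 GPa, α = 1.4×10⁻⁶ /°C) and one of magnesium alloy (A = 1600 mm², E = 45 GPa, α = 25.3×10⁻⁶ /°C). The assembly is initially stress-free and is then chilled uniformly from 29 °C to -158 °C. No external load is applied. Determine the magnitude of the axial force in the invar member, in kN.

P ≈ 237 kN (compressive in the invar)

The magnesium alloy has the larger α, so on cooling it would change length more than the invar if both were free. The rigid plates force a common final length, so the magnesium alloy is put into tension and the invar into compression, with equal and opposite forces P (no external load).
Setting the final lengths equal and cancelling L: (α₁ − α₂)ΔT = P/(A₁E₁) + P/(A₂E₂).
|α₁ − α₂|·ΔT = 23.9×10⁻⁶ × 187 = 0.004469.
1/(A₁E₁) + 1/(A₂E₂) = 1/(1425×141×10³) + 1/(1600×45×10³) = 1.887×10⁻⁸ N⁻¹.
P = 0.004469 / 1.887×10⁻⁸ = 236900 N = 236.9 kN.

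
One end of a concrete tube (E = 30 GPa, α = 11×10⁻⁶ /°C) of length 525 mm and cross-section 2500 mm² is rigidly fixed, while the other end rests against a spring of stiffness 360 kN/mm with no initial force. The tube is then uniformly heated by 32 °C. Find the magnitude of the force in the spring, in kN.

P ≈ 18.9 kN

Free thermal expansion: δ_free = αΔT L = 11×10⁻⁶ × 32 × 525 = 0.1848 mm.
Let P be the compressive force at the spring. The tube shortens elastically by PL/(AE) and the spring compresses by P/k; together these equal δ_free.
So P = δ_free / [L/(AE) + 1/k] = 0.1848 / [ 525/(2500×30×10³) + 1/(360×10³) ].
P = 0.1848 / 9.778×10⁻⁶ = 18900 N.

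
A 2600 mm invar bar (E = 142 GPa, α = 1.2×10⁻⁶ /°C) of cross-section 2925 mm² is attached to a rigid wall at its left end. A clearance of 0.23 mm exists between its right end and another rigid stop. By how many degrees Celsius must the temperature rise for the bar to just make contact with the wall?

Contact occurs when the free expansion equals the gap: αΔT L = 0.23 mm.
So ΔT = g/(αL) = 0.23/(1.2×10⁻⁶ × 2600) = 73.72 °C.

ΔT ≈ 73.7 °C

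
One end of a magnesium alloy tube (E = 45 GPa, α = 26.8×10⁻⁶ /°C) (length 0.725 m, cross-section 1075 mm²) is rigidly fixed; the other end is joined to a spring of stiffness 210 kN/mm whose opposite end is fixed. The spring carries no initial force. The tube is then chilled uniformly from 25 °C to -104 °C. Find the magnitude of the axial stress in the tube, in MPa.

Free thermal contraction: δ_free = αΔT L = 26.8×10⁻⁶ × 129 × 725 = 2.506 mm.
With a force P in the spring, the elastic change of the tube is PL/(AE) and that of the spring is P/k; compatibility requires their sum to equal δ_free.
P [ L/(AE) + 1/k ] = δ_free → P [ 725/(1075×45×10³) + 1/(210×10³) ] = 2.506.
P = 2.506 / 1.975×10⁻⁵ = 126900 N.
σ = P/A = 126900/1075 = 118.1 MPa.

σ ≈ 118 MPa (tensile)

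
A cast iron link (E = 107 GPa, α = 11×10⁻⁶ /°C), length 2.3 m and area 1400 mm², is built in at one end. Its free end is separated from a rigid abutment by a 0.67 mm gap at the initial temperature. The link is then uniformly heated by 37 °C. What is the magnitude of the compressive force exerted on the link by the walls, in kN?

P ≈ 17.3 kN

Free thermal elongation = αΔT L = 11×10⁻⁶ × 37 × 2300 = 0.9361 mm.
After closing the 0.67 mm clearance, 0.9361 − 0.67 = 0.2661 mm of expansion remains to be suppressed by the wall.
That suppressed elongation corresponds to σ = E·Δ/L = 107×10³ × 0.2661/2300 = 12.38 MPa.
Force on the wall = σA = 12.38 × 1400 mm² = 17.33 kN.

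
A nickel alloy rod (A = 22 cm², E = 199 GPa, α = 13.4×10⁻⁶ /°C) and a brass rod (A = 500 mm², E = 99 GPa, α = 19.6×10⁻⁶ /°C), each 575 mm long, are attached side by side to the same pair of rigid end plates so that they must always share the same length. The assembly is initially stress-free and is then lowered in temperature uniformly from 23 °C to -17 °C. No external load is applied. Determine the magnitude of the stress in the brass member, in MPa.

Equilibrium of a rigid end plate with no external load gives equal and opposite internal forces ±P in the two members. Since α_{brass} > α_{nickel alloy}, cooling drives the brass into tension and the nickel alloy into compression.
Compatibility of the two members (thermal + elastic change equal): (α₁ − α₂)ΔT = P·[1/(A₁E₁) + 1/(A₂E₂)].
|α₁ − α₂|·ΔT = 6.2×10⁻⁶ × 40 = 0.000248.
1/(A₁E₁) + 1/(A₂E₂) = 1/(2200×199×10³) + 1/(500×99×10³) = 2.249×10⁻⁸ N⁻¹.
P = 0.000248 / 2.249×10⁻⁸ = 11030 N = 11.03 kN.
σ_{brass} = P/A₂ = 11030/500 = 22.06 MPa, tensile.

σ ≈ 22.1 MPa (tensile)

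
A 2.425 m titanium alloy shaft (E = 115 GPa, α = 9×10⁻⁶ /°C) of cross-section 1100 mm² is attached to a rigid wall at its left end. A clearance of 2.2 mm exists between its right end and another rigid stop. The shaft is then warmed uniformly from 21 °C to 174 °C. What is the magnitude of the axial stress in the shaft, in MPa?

Free thermal elongation = αΔT L = 9×10⁻⁶ × 153 × 2425 = 3.339 mm.
This exceeds the 2.2 mm gap, so the wall pushes back. The portion of expansion that must be recovered elastically is δ_free − gap = 3.339 − 2.2 = 1.139 mm.
So σ = E(δ_free − g)/L = 115×10³ × 1.139/2425 = 54.03 MPa.

σ ≈ 54 MPa (compressive)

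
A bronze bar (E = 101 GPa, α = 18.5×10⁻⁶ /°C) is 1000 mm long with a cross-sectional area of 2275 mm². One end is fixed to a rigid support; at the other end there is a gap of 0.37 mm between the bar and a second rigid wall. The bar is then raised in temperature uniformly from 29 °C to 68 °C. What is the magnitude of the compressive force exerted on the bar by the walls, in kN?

Unrestrained expansion: δ_free = αΔT L = 18.5×10⁻⁶ × 39 × 1000 = 0.7215 mm.
After closing the 0.37 mm clearance, 0.7215 − 0.37 = 0.3515 mm of expansion remains to be suppressed by the wall.
Compatibility: PL/(AE) = 0.3515 mm, so σ = P/A = E × (0.3515/1000) = 35.5 MPa.
Force on the wall = σA = 35.5 × 2275 mm² = 80.77 kN.

P ≈ 80.8 kN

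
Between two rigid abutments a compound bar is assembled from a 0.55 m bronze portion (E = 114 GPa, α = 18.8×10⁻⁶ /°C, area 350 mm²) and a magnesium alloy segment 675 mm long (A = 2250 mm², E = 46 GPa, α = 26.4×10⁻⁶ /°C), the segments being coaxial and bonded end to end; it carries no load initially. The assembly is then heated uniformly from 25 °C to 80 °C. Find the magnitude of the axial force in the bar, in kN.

Free thermal expansion of the whole bar: Σ αᵢΔT Lᵢ = 18.8×10⁻⁶×55×550 + 26.4×10⁻⁶×55×675 = 1.549 mm.
The walls prevent any net length change, so an axial force P (same in every segment) develops. Compatibility: P · Σ Lᵢ/(AᵢEᵢ) = δ_free.
Σ Lᵢ/(AᵢEᵢ) = 550/(350×114×10³) + 675/(2250×46×10³) = 2.031×10⁻⁵ mm/N.
P = 1.549 / 2.031×10⁻⁵ = 76270 N = 76.27 kN, compressive.

P ≈ 76.3 kN (compressive)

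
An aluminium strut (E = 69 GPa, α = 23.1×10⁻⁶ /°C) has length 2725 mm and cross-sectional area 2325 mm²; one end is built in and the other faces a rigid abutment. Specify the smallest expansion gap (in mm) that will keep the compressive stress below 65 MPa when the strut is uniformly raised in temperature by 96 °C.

g ≈ 3.48 mm

With no wall the strut would lengthen by αΔT L = 23.1×10⁻⁶ × 96 × 2725 = 6.043 mm.
A stress of 65 MPa corresponds to the wall pushing the strut back by σL/E = 65×2725/(69×10³) = 2.567 mm.
So the gap has to take up the difference, g_min = δ_free − σL/E = 6.043 − 2.567 = 3.476 mm.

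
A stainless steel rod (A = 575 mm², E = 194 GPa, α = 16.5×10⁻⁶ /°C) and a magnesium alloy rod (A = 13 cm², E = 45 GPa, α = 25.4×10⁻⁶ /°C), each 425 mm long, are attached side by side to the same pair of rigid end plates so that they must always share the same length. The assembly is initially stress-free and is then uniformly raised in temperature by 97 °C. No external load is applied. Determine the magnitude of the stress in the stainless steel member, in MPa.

The magnesium alloy has the larger α, so on heating it would change length more than the stainless steel if both were free. The rigid plates force a common final length, so the magnesium alloy is put into compression and the stainless steel into tension, with equal and opposite forces P (no external load).
Equating the net (thermal + elastic) strains gives |α₁ − α₂|·ΔT = P·[1/(A₁E₁) + 1/(A₂E₂)].
|α₁ − α₂|·ΔT = 8.9×10⁻⁶ × 97 = 0.0008633.
1/(A₁E₁) + 1/(A₂E₂) = 1/(575×194×10³) + 1/(1300×45×10³) = 2.606×10⁻⁸ N⁻¹.
P = 0.0008633 / 2.606×10⁻⁸ = 33130 N = 33.13 kN.
σ_{stainless steel} = P/A₁ = 33130/575 = 57.62 MPa, tensile.

σ ≈ 57.6 MPa (tensile)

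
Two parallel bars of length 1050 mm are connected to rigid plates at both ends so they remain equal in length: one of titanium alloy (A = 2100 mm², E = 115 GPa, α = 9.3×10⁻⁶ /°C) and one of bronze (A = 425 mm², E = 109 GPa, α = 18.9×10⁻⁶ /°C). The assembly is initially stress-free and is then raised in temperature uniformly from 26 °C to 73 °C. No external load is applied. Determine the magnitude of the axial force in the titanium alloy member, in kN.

P ≈ 17.5 kN (tensile in the titanium alloy)

Equilibrium of a rigid end plate with no external load gives equal and opposite internal forces ±P in the two members. Since α_{bronze} > α_{titanium alloy}, heating drives the bronze into compression and the titanium alloy into tension.
Compatibility of the two members (thermal + elastic change equal): (α₁ − α₂)ΔT = P·[1/(A₁E₁) + 1/(A₂E₂)].
|α₁ − α₂|·ΔT = 9.6×10⁻⁶ × 47 = 0.0004512.
1/(A₁E₁) + 1/(A₂E₂) = 1/(2100×115×10³) + 1/(425×109×10³) = 2.573×10⁻⁸ N⁻¹.
P = 0.0004512 / 2.573×10⁻⁸ = 17540 N = 17.54 kN.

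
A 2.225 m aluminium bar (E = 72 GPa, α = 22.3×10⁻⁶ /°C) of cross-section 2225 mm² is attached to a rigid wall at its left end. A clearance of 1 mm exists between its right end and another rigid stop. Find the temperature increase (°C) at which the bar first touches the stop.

ΔT ≈ 20.2 °C

Contact occurs when the free expansion equals the gap: αΔT L = 1 mm.
So ΔT = g/(αL) = 1/(22.3×10⁻⁶ × 2225) = 20.15 °C.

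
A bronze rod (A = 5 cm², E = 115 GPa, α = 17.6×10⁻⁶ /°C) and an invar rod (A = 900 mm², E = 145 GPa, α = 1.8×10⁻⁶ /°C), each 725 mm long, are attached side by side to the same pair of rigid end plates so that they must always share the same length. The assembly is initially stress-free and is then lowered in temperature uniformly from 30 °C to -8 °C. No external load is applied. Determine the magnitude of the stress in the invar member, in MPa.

The bronze has the larger α, so on cooling it would change length more than the invar if both were free. The rigid plates force a common final length, so the bronze is put into tension and the invar into compression, with equal and opposite forces P (no external load).
Setting the final lengths equal and cancelling L: (α₁ − α₂)ΔT = P/(A₁E₁) + P/(A₂E₂).
|α₁ − α₂|·ΔT = 15.8×10⁻⁶ × 38 = 0.0006004.
1/(A₁E₁) + 1/(A₂E₂) = 1/(500×115×10³) + 1/(900×145×10³) = 2.505×10⁻⁸ N⁻¹.
So P = 0.0006004 / 2.505×10⁻⁸ = 23.96 kN.
σ_{invar} = P/A₂ = 23960/900 = 26.63 MPa, compressive.

σ ≈ 26.6 MPa (compressive)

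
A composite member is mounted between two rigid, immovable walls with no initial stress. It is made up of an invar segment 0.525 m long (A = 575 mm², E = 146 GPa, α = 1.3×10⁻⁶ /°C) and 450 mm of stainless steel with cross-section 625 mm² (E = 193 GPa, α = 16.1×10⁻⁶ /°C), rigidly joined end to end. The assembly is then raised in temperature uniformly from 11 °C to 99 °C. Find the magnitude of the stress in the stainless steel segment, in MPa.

If the supports were absent, the total length change would be Σ αᵢΔT Lᵢ = 1.3×10⁻⁶×88×525 + 16.1×10⁻⁶×88×450 = 0.6976 mm.
The walls prevent any net length change, so an axial force P (same in every segment) develops. Compatibility: P · Σ Lᵢ/(AᵢEᵢ) = δ_free.
Σ Lᵢ/(AᵢEᵢ) = 525/(575×146×10³) + 450/(625×193×10³) = 9.984×10⁻⁶ mm/N.
So P = 0.6976 / 9.984×10⁻⁶ = 69.87 kN, compressive.
σ_{stainless steel} = P / A = 69870 / 625 = 111.8 MPa.

σ ≈ 112 MPa (compressive)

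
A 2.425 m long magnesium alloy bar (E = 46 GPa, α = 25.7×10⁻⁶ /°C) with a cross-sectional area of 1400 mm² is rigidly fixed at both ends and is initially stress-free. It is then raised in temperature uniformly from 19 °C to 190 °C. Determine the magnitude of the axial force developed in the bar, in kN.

With zero net strain, σ = E·αΔT = 46 GPa × 25.7×10⁻⁶ × 171 = 202.2 MPa.
Then P = σA = 202.2 × 1400 mm² = 283 kN, compressive.

P ≈ 283 kN (compressive)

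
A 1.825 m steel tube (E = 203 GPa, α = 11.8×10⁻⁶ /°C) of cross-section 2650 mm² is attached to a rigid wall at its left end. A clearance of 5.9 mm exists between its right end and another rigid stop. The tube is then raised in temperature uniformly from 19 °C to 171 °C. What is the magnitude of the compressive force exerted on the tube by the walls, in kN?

P ≈ 0 kN

Free thermal elongation = αΔT L = 11.8×10⁻⁶ × 152 × 1825 = 3.273 mm.
Since δ_free = 3.27 mm is less than the 5.9 mm gap, the tube never touches the wall. No axial force develops.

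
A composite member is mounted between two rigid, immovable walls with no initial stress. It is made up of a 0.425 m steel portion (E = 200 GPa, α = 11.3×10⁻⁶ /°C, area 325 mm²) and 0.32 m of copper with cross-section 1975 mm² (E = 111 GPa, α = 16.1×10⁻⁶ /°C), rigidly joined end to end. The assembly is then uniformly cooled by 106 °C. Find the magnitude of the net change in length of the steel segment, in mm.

If the supports were absent, the total length change would be Σ αᵢΔT Lᵢ = 11.3×10⁻⁶×106×425 + 16.1×10⁻⁶×106×320 = 1.055 mm.
The walls prevent any net length change, so an axial force P (same in every segment) develops. Compatibility: P · Σ Lᵢ/(AᵢEᵢ) = δ_free.
Σ Lᵢ/(AᵢEᵢ) = 425/(325×200×10³) + 320/(1975×111×10³) = 7.998×10⁻⁶ mm/N.
Hence P = δ_free / Σ(L/AE) = 1.055/7.998×10⁻⁶ = 131.9 kN (tensile).
For the steel segment, free thermal change = 11.3×10⁻⁶×106×425 = 0.5091 mm and elastic change from P = 131900×425/(325×200×10³) = 0.8626 mm; these oppose, so the net change is 0.354 mm (segment lengthens).

|ΔL| ≈ 0.354 mm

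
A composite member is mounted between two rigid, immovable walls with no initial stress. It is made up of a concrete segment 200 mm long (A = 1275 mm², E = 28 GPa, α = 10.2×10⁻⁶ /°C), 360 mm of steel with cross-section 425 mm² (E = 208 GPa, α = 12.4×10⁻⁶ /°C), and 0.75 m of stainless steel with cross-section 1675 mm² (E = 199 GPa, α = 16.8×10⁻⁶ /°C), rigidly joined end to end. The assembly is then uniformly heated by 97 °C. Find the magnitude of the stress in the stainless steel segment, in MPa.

σ ≈ 92.8 MPa (compressive)

With the walls removed the bar would change length by δ_free = Σ αᵢΔT Lᵢ = 10.2×10⁻⁶×97×200 + 12.4×10⁻⁶×97×360 + 16.8×10⁻⁶×97×750 = 1.853 mm.
The rigid supports impose zero overall length change; the single axial force P common to all segments must satisfy P Σ Lᵢ/(AᵢEᵢ) = δ_free.
Σ Lᵢ/(AᵢEᵢ) = 200/(1275×28×10³) + 360/(425×208×10³) + 750/(1675×199×10³) = 1.192×10⁻⁵ mm/N.
P = 1.853 / 1.192×10⁻⁵ = 155400 N = 155.4 kN, compressive.
σ_{stainless steel} = P / A = 155400 / 1675 = 92.78 MPa.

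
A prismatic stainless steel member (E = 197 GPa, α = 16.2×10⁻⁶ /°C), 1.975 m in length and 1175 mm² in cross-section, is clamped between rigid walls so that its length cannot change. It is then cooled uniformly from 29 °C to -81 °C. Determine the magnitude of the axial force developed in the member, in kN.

P ≈ 412 kN (tensile)

The ends cannot move, so σ = EαΔT = 197×10³ × 16.2×10⁻⁶ × 110 = 351.1 MPa.
Axial force P = σA = 351.1 × 1175 = 412500 N = 412.5 kN, tensile.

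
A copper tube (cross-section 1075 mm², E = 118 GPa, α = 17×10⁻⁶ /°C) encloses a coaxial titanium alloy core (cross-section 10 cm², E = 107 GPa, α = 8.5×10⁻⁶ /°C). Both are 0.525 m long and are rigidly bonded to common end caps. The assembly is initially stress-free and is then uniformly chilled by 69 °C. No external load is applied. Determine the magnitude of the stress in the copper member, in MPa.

σ ≈ 31.7 MPa (tensile)

The copper has the larger α, so on cooling it would change length more than the titanium alloy if both were free. The rigid plates force a common final length, so the copper is put into tension and the titanium alloy into compression, with equal and opposite forces P (no external load).
Setting the final lengths equal and cancelling L: (α₁ − α₂)ΔT = P/(A₁E₁) + P/(A₂E₂).
|α₁ − α₂|·ΔT = 8.5×10⁻⁶ × 69 = 0.0005865.
1/(A₁E₁) + 1/(A₂E₂) = 1/(1075×118×10³) + 1/(1000×107×10³) = 1.723×10⁻⁸ N⁻¹.
P = 0.0005865 / 1.723×10⁻⁸ = 34040 N = 34.04 kN.
σ_{copper} = P/A₁ = 34040/1075 = 31.67 MPa, tensile.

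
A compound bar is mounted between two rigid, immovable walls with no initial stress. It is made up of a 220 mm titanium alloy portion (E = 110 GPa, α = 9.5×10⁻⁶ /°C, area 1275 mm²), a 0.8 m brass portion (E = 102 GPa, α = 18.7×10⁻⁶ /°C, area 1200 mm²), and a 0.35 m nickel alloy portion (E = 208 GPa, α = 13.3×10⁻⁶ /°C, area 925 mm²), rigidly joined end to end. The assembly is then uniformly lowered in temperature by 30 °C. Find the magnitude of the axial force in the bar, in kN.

P ≈ 65.6 kN (tensile)

Free thermal contraction of the whole bar: Σ αᵢΔT Lᵢ = 9.5×10⁻⁶×30×220 + 18.7×10⁻⁶×30×800 + 13.3×10⁻⁶×30×350 = 0.6511 mm.
The rigid supports impose zero overall length change; the single axial force P common to all segments must satisfy P Σ Lᵢ/(AᵢEᵢ) = δ_free.
The series flexibility is Σ Lᵢ/(AᵢEᵢ) = 220/(1275×110×10³) + 800/(1200×102×10³) + 350/(925×208×10³) = 9.924×10⁻⁶ mm/N.
So P = 0.6511 / 9.924×10⁻⁶ = 65.62 kN, tensile.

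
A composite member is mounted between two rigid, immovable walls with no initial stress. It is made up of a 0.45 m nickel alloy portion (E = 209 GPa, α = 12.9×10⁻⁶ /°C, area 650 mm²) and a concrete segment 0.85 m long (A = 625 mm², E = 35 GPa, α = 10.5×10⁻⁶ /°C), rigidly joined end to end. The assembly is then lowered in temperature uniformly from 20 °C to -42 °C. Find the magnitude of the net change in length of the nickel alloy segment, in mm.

Free thermal contraction of the whole bar: Σ αᵢΔT Lᵢ = 12.9×10⁻⁶×62×450 + 10.5×10⁻⁶×62×850 = 0.9133 mm.
The rigid supports impose zero overall length change; the single axial force P common to all segments must satisfy P Σ Lᵢ/(AᵢEᵢ) = δ_free.
The series flexibility is Σ Lᵢ/(AᵢEᵢ) = 450/(650×209×10³) + 850/(625×35×10³) = 4.217×10⁻⁵ mm/N.
P = 0.9133 / 4.217×10⁻⁵ = 21660 N = 21.66 kN, tensile.
For the nickel alloy segment, free thermal change = 12.9×10⁻⁶×62×450 = 0.3599 mm and elastic change from P = 21660×450/(650×209×10³) = 0.07174 mm; these oppose, so the net change is 0.288 mm (segment shortens).

|ΔL| ≈ 0.288 mm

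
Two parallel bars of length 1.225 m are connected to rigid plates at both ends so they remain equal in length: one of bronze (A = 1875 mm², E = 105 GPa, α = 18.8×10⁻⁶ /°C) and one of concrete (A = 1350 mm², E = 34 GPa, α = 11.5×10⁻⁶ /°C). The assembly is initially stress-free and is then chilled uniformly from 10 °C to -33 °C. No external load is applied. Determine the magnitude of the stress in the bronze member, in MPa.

σ ≈ 6.23 MPa (tensile)

Equilibrium of a rigid end plate with no external load gives equal and opposite internal forces ±P in the two members. Since α_{bronze} > α_{concrete}, cooling drives the bronze into tension and the concrete into compression.
Equating the net (thermal + elastic) strains gives |α₁ − α₂|·ΔT = P·[1/(A₁E₁) + 1/(A₂E₂)].
|α₁ − α₂|·ΔT = 7.3×10⁻⁶ × 43 = 0.0003139.
1/(A₁E₁) + 1/(A₂E₂) = 1/(1875×105×10³) + 1/(1350×34×10³) = 2.687×10⁻⁸ N⁻¹.
P = 0.0003139 / 2.687×10⁻⁸ = 11680 N = 11.68 kN.
σ_{bronze} = P/A₁ = 11680/1875 = 6.231 MPa, tensile.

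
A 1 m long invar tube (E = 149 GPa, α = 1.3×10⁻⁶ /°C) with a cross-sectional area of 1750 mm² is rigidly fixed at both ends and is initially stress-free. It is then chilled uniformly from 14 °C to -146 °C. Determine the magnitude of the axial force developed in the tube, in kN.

P ≈ 54.2 kN (tensile)

Full restraint means ε = 0, so the stress is σ = EαΔT = 149×10³ × 1.3×10⁻⁶ × 160 = 30.99 MPa.
Axial force P = σA = 30.99 × 1750 = 54240 N = 54.24 kN, tensile.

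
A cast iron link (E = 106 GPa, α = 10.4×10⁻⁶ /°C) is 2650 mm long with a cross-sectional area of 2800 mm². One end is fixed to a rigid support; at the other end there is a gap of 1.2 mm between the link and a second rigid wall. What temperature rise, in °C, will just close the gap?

ΔT ≈ 43.5 °C

Contact occurs when the free expansion equals the gap: αΔT L = 1.2 mm.
So ΔT = g/(αL) = 1.2/(10.4×10⁻⁶ × 2650) = 43.54 °C.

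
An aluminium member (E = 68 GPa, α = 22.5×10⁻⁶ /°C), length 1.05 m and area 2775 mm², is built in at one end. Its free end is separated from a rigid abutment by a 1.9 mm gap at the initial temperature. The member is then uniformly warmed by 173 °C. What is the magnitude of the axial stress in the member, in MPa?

σ ≈ 142 MPa (compressive)

Free thermal elongation = αΔT L = 22.5×10⁻⁶ × 173 × 1050 = 4.087 mm.
After closing the 1.9 mm clearance, 4.087 − 1.9 = 2.187 mm of expansion remains to be suppressed by the wall.
Compatibility: PL/(AE) = 2.187 mm, so σ = P/A = E × (2.187/1050) = 141.6 MPa.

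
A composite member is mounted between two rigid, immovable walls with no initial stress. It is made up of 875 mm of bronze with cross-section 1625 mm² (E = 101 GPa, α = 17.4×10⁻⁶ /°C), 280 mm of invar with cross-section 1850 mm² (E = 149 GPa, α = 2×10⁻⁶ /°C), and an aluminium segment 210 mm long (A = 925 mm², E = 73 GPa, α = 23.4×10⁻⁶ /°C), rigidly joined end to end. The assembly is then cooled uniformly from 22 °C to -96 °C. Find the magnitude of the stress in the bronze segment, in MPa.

σ ≈ 159 MPa (tensile)

If the supports were absent, the total length change would be Σ αᵢΔT Lᵢ = 17.4×10⁻⁶×118×875 + 2×10⁻⁶×118×280 + 23.4×10⁻⁶×118×210 = 2.442 mm.
The walls prevent any net length change, so an axial force P (same in every segment) develops. Compatibility: P · Σ Lᵢ/(AᵢEᵢ) = δ_free.
Σ Lᵢ/(AᵢEᵢ) = 875/(1625×101×10³) + 280/(1850×149×10³) + 210/(925×73×10³) = 9.457×10⁻⁶ mm/N.
So P = 2.442 / 9.457×10⁻⁶ = 258.3 kN, tensile.
σ_{bronze} = P / A = 258300 / 1625 = 158.9 MPa.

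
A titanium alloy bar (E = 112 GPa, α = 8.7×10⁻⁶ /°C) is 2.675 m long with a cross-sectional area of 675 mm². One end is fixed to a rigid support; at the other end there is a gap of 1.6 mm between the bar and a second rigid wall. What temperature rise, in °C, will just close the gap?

ΔT ≈ 68.8 °C

The gap closes when αΔT L = 1.6 mm, since the bar is still unstressed at that instant.
So ΔT = g/(αL) = 1.6/(8.7×10⁻⁶ × 2675) = 68.75 °C.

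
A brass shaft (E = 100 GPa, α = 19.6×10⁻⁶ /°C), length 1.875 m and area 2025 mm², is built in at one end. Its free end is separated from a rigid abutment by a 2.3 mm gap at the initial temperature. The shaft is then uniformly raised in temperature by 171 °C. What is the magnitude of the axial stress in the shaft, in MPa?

Free thermal elongation = αΔT L = 19.6×10⁻⁶ × 171 × 1875 = 6.284 mm.
After closing the 2.3 mm clearance, 6.284 − 2.3 = 3.984 mm of expansion remains to be suppressed by the wall.
Compatibility: PL/(AE) = 3.984 mm, so σ = P/A = E × (3.984/1875) = 212.5 MPa.

σ ≈ 212 MPa (compressive)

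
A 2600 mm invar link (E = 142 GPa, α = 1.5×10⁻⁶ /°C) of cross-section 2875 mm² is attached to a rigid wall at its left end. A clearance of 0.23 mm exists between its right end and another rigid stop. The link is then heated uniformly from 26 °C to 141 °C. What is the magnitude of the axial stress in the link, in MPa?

σ ≈ 11.9 MPa (compressive)

Free thermal elongation = αΔT L = 1.5×10⁻⁶ × 115 × 2600 = 0.4485 mm.
The gap closes (δ_free > 0.23 mm) and the wall then resists a further 0.4485 − 0.23 = 0.2185 mm of expansion.
So σ = E(δ_free − g)/L = 142×10³ × 0.2185/2600 = 11.93 MPa.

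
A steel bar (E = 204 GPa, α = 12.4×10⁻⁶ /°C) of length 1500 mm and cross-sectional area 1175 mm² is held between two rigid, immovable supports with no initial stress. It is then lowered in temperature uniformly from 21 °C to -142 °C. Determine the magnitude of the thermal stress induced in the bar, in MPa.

The supports are rigid, so the total axial strain is zero. The restrained thermal strain is ε = αΔT = 12.4×10⁻⁶ × 163 = 2021.2×10⁻⁶.
The stress required to suppress this strain is σ = Eε = 204×10³ × 2021.2×10⁻⁶ = 412.3 MPa, tensile since the bar is trying to contract.

σ ≈ 412 MPa (tensile)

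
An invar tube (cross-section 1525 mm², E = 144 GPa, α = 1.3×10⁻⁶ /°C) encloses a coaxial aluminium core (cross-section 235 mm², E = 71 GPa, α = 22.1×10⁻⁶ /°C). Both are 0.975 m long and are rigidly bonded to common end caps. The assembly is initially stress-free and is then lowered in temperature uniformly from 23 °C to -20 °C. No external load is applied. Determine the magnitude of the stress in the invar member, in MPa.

σ ≈ 9.09 MPa (compressive)

The aluminium has the larger α, so on cooling it would change length more than the invar if both were free. The rigid plates force a common final length, so the aluminium is put into tension and the invar into compression, with equal and opposite forces P (no external load).
Setting the final lengths equal and cancelling L: (α₁ − α₂)ΔT = P/(A₁E₁) + P/(A₂E₂).
|α₁ − α₂|·ΔT = 20.8×10⁻⁶ × 43 = 0.0008944.
1/(A₁E₁) + 1/(A₂E₂) = 1/(1525×144×10³) + 1/(235×71×10³) = 6.449×10⁻⁸ N⁻¹.
So P = 0.0008944 / 6.449×10⁻⁸ = 13.87 kN.
σ_{invar} = P/A₁ = 13870/1525 = 9.095 MPa, compressive.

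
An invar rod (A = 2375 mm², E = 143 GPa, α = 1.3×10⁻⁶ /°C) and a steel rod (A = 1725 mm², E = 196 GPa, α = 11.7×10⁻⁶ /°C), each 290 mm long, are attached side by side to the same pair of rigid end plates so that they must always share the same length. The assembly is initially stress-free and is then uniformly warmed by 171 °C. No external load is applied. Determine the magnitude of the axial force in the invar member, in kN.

Both members must finish at the same length. With the larger α, the steel tends to over-expand; the plates restrain it, putting the steel in compression and the invar in tension. With no external load the two internal forces are equal and opposite, magnitude P.
Compatibility of the two members (thermal + elastic change equal): (α₁ − α₂)ΔT = P·[1/(A₁E₁) + 1/(A₂E₂)].
|α₁ − α₂|·ΔT = 10.4×10⁻⁶ × 171 = 0.001778.
1/(A₁E₁) + 1/(A₂E₂) = 1/(2375×143×10³) + 1/(1725×196×10³) = 5.902×10⁻⁹ N⁻¹.
So P = 0.001778 / 5.902×10⁻⁹ = 301.3 kN.

P ≈ 301 kN (tensile in the invar)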